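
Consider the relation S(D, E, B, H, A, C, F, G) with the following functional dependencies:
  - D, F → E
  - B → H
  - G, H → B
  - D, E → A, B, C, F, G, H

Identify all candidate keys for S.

No FD produces {D}, so it must be in every candidate key.
Closure of {D, E} is {A, B, C, D, E, F, G, H}, the whole schema; {D, E} is a candidate key.
Closure of {D, F} is {A, B, C, D, E, F, G, H}, the whole schema; {D, F} is a candidate key.
No proper subset of any of these is a key, and no other minimal superkey exists.

{D, E}, {D, F}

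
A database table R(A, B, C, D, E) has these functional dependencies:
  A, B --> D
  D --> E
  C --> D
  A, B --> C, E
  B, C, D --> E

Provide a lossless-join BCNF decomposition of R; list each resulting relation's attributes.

Candidate key of the original relation: {A, B}.
In {A, B, C, D, E}, {D} is not a superkey ({D}⁺ restricted to this set is {D, E}), so split on D --> E into {D, E} and {A, B, C, D}.
{D, E}: every determinant is a superkey — BCNF.
In {A, B, C, D}, {C} is not a superkey ({C}⁺ restricted to this set is {C, D}), so split on C --> D into {C, D} and {A, B, C}.
{C, D}: every determinant is a superkey — BCNF.
{A, B, C}: every determinant is a superkey — BCNF.

{A, B, C}; {C, D}; {D, E}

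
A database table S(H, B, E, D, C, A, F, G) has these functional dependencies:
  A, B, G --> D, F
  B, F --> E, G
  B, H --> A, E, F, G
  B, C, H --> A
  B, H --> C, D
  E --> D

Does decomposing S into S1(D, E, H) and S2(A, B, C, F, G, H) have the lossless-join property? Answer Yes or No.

Common attributes: {H}; their closure is {H}.
The closure covers neither S1 nor S2 entirely; the join is not lossless.

No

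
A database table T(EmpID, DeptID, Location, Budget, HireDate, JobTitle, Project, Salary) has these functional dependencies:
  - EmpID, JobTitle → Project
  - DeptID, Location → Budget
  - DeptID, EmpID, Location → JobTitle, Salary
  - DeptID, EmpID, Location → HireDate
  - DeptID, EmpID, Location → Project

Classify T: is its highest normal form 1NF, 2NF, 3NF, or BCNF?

1NF

Candidate key: {DeptID, EmpID, Location}. Prime attributes: {DeptID, EmpID, Location}.
EmpID, JobTitle → Project: {EmpID, JobTitle}⁺ = {EmpID, JobTitle, Project}, which is not all of the attributes, so the left side is not a superkey — BCNF is violated.
EmpID, JobTitle → Project has non-prime {Project} on the right and a non-superkey on the left, so 3NF fails.
The proper key subset {DeptID, Location} of {DeptID, EmpID, Location} determines non-prime {Budget}, so the relation is not even in 2NF.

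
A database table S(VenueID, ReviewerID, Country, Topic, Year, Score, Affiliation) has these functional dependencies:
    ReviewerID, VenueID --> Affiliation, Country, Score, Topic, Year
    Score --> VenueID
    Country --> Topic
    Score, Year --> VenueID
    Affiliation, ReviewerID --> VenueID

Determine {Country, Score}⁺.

Start with {Country, Score}.
Score --> VenueID applies; add {VenueID} → now {Country, Score, VenueID}.
Country --> Topic applies; add {Topic} → now {Country, Score, Topic, VenueID}.
No further FD applies.

{Country, Score, Topic, VenueID}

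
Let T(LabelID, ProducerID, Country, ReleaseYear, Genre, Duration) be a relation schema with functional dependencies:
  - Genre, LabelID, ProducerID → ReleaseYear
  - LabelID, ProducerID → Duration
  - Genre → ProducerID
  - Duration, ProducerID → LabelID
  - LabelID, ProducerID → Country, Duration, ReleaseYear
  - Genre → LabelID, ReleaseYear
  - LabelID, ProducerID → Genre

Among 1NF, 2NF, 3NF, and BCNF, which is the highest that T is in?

BCNF

Candidate keys: {Duration, ProducerID}, {Genre}, {LabelID, ProducerID}. Prime attributes: {Duration, Genre, LabelID, ProducerID}.
The left-hand side of every FD is a superkey, so BCNF is satisfied.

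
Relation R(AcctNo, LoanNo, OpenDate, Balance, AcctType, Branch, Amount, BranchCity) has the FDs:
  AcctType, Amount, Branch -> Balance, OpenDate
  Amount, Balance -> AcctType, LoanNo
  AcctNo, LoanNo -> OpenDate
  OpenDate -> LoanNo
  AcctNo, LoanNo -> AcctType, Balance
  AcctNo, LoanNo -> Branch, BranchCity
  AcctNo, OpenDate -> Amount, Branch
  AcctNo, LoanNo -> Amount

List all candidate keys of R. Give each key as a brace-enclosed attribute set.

No FD produces {AcctNo}, so it must be in every candidate key.
{AcctNo, LoanNo}⁺ = {AcctNo, AcctType, Amount, Balance, Branch, BranchCity, LoanNo, OpenDate}, which is every attribute, so {AcctNo, LoanNo} is a candidate key.
{AcctNo, OpenDate}⁺ = {AcctNo, AcctType, Amount, Balance, Branch, BranchCity, LoanNo, OpenDate}, which is every attribute, so {AcctNo, OpenDate} is a candidate key.
{AcctNo, Amount, Balance}⁺ = {AcctNo, AcctType, Amount, Balance, Branch, BranchCity, LoanNo, OpenDate}, which is every attribute, so {AcctNo, Amount, Balance} is a candidate key.
{AcctNo, AcctType, Amount, Branch}⁺ = {AcctNo, AcctType, Amount, Balance, Branch, BranchCity, LoanNo, OpenDate}, which is every attribute, so {AcctNo, AcctType, Amount, Branch} is a candidate key.
These are minimal and exhaustive — every other superkey contains one of them.

{AcctNo, AcctType, Amount, Branch}, {AcctNo, Amount, Balance}, {AcctNo, LoanNo}, {AcctNo, OpenDate}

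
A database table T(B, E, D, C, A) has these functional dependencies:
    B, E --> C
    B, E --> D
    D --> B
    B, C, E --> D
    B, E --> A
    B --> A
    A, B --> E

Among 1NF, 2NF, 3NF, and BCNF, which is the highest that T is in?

BCNF

Candidate keys: {B}, {D}. Prime attributes: {B, D}.
Every FD has a superkey on the left, so the relation is in BCNF.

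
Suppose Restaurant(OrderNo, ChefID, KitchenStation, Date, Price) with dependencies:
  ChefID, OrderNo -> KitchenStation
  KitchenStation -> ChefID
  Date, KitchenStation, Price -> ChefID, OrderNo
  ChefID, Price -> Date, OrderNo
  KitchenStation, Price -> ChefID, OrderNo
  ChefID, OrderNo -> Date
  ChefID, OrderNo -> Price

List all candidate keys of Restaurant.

{ChefID, OrderNo}, {ChefID, Price}, {KitchenStation, OrderNo}, {KitchenStation, Price}

{ChefID, OrderNo}⁺ = {ChefID, Date, KitchenStation, OrderNo, Price} — all of the relation — so {ChefID, OrderNo} is a candidate key.
{ChefID, Price}⁺ = {ChefID, Date, KitchenStation, OrderNo, Price} — all of the relation — so {ChefID, Price} is a candidate key.
{KitchenStation, OrderNo}⁺ = {ChefID, Date, KitchenStation, OrderNo, Price} — all of the relation — so {KitchenStation, OrderNo} is a candidate key.
{KitchenStation, Price}⁺ = {ChefID, Date, KitchenStation, OrderNo, Price} — all of the relation — so {KitchenStation, Price} is a candidate key.
Any other superkey properly contains one of these, so there are no further candidate keys.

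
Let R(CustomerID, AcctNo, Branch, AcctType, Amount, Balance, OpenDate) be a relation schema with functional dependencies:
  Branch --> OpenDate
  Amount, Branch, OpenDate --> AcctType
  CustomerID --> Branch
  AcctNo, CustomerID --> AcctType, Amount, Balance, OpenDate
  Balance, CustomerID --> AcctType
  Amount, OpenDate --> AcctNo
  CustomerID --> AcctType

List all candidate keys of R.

Attributes never on any right-hand side: {CustomerID} — every candidate key must contain it.
{AcctNo, CustomerID} is a candidate key since {AcctNo, CustomerID}⁺ = {AcctNo, AcctType, Amount, Balance, Branch, CustomerID, OpenDate} covers every attribute.
{Amount, CustomerID} is a candidate key since {Amount, CustomerID}⁺ = {AcctNo, AcctType, Amount, Balance, Branch, CustomerID, OpenDate} covers every attribute.
These are minimal and exhaustive — every other superkey contains one of them.

{AcctNo, CustomerID}, {Amount, CustomerID}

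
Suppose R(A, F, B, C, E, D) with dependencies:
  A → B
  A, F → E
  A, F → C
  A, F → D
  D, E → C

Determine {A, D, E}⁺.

{A, B, C, D, E}

Start with {A, D, E}.
A → B applies; add {B} → now {A, B, D, E}.
D, E → C applies; add {C} → now {A, B, C, D, E}.
No further FD applies.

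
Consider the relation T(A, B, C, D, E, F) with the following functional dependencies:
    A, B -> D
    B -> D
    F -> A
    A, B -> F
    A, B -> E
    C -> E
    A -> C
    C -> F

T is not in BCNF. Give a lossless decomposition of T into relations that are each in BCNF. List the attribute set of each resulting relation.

Candidate keys of the original relation: {A, B}, {B, C}, {B, F}.
{A, B, C, D, E, F}: {B} determines {B, D} here but is not a superkey — split on B -> D, giving {B, D} and {A, B, C, E, F}.
{B, D} has no BCNF violation.
{A, B, C, E, F}: {F} determines {A, C, E, F} here but is not a superkey — split on F -> A, C, E, giving {A, C, E, F} and {B, F}.
{A, C, E, F} has no BCNF violation.
{B, F} has no BCNF violation.

{A, C, E, F}; {B, D}; {B, F}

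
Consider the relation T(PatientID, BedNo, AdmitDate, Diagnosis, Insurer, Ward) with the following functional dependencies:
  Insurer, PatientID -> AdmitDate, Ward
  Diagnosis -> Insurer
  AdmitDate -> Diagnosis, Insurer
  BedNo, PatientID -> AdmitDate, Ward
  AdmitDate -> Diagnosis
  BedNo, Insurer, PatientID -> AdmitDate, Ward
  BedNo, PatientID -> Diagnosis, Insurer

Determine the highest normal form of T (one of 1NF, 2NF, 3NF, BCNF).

2NF

Candidate key: {BedNo, PatientID}. Prime attributes: {BedNo, PatientID}.
For Insurer, PatientID -> AdmitDate, Ward we have {Insurer, PatientID}⁺ = {AdmitDate, Diagnosis, Insurer, PatientID, Ward}; {Insurer, PatientID} is not a superkey, so BCNF fails.
Because {AdmitDate, Ward} are non-prime and the left side of Insurer, PatientID -> AdmitDate, Ward is not a superkey, the relation is not in 3NF.
Checking every proper subset of each key, none determines a non-prime attribute — 2NF is satisfied.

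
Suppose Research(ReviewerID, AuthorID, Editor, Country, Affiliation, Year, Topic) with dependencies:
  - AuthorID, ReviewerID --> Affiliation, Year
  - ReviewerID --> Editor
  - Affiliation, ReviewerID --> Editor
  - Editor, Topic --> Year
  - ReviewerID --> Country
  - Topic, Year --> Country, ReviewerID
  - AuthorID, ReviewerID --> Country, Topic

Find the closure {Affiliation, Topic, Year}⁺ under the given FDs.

{Affiliation, Country, Editor, ReviewerID, Topic, Year}

Start with {Affiliation, Topic, Year}.
Topic, Year --> Country, ReviewerID applies; add {Country, ReviewerID} → now {Affiliation, Country, ReviewerID, Topic, Year}.
ReviewerID --> Editor applies; add {Editor} → now {Affiliation, Country, Editor, ReviewerID, Topic, Year}.
No further FD applies.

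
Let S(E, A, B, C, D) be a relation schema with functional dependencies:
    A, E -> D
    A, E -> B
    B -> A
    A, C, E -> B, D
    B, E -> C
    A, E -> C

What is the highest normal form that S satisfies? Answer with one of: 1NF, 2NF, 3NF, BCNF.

Candidate keys: {A, E}, {B, E}. Prime attributes: {A, B, E}.
For B -> A we have {B}⁺ = {A, B}; {B} is not a superkey, so BCNF fails.
Since {A} ⊆ prime attributes and every other non-superkey FD also has a prime right side, the schema is in 3NF.

3NF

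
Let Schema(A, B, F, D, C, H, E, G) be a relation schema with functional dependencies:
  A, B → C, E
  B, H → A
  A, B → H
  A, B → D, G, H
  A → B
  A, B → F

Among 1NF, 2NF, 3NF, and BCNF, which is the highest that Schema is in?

Candidate keys: {A}, {B, H}. Prime attributes: {A, B, H}.
Each dependency's left side is a superkey — BCNF holds.

BCNF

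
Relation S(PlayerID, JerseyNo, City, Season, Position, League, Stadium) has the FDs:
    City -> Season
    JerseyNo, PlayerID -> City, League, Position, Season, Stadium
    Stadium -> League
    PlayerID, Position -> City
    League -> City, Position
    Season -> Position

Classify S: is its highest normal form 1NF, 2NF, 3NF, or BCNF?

2NF

Candidate key: {JerseyNo, PlayerID}. Prime attributes: {JerseyNo, PlayerID}.
For City -> Season we have {City}⁺ = {City, Position, Season}; {City} is not a superkey, so BCNF fails.
Because {Season} is non-prime and the left side of City -> Season is not a superkey, the relation is not in 3NF.
Checking every proper subset of each key, none determines a non-prime attribute — 2NF is satisfied.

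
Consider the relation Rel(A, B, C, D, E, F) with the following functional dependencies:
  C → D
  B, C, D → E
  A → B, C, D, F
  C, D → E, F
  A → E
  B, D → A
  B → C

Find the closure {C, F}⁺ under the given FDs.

Start with {C, F}.
C → D applies; add {D} → now {C, D, F}.
C, D → E, F applies; add {E} → now {C, D, E, F}.
No further FD applies.

{C, D, E, F}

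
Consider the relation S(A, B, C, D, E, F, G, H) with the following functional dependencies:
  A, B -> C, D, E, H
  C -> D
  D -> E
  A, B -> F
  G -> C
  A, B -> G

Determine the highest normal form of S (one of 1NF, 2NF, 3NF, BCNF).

Candidate key: {A, B}. Prime attributes: {A, B}.
For C -> D we have {C}⁺ = {C, D, E}; {C} is not a superkey, so BCNF fails.
C -> D has non-prime {D} on the right and a non-superkey on the left, so 3NF fails.
No proper subset of a key has a non-prime attribute in its closure, so there is no partial dependency; 2NF holds.

2NF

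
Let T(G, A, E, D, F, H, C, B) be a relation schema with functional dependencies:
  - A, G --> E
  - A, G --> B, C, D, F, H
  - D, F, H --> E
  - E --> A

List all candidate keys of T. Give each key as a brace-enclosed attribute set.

{A, G}, {D, F, G, H}, {E, G}

No FD produces {G}, so it must be in every candidate key.
Closure of {A, G} is {A, B, C, D, E, F, G, H}, the whole schema; {A, G} is a candidate key.
Closure of {E, G} is {A, B, C, D, E, F, G, H}, the whole schema; {E, G} is a candidate key.
Closure of {D, F, G, H} is {A, B, C, D, E, F, G, H}, the whole schema; {D, F, G, H} is a candidate key.
No proper subset of any of these is a key, and no other minimal superkey exists.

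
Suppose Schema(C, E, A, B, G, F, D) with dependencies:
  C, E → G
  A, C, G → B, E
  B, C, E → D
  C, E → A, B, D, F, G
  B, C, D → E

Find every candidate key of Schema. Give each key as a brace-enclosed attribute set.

No FD produces {C}, so it must be in every candidate key.
{C, E} is a candidate key since {C, E}⁺ = {A, B, C, D, E, F, G} covers every attribute.
{A, C, G} is a candidate key since {A, C, G}⁺ = {A, B, C, D, E, F, G} covers every attribute.
{B, C, D} is a candidate key since {B, C, D}⁺ = {A, B, C, D, E, F, G} covers every attribute.
These are minimal and exhaustive — every other superkey contains one of them.

{A, C, G}, {B, C, D}, {C, E}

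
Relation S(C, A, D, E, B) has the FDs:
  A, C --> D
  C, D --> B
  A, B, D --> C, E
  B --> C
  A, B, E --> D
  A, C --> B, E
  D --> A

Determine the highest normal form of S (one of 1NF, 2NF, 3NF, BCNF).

Candidate keys: {A, B}, {A, C}, {B, D}, {C, D}. Prime attributes: {A, B, C, D}.
For B --> C we have {B}⁺ = {B, C}; {B} is not a superkey, so BCNF fails.
But every attribute on its right side ({C}) is prime, and the same holds for every other non-superkey FD, so 3NF still holds.

3NF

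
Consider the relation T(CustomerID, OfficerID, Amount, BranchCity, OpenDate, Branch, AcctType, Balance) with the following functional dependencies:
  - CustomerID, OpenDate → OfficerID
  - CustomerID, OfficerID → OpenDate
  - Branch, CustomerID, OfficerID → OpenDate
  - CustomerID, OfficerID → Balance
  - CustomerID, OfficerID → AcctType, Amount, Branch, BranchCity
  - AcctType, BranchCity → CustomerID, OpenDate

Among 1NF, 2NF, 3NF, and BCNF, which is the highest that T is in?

Candidate keys: {AcctType, BranchCity}, {CustomerID, OfficerID}, {CustomerID, OpenDate}. Prime attributes: {AcctType, BranchCity, CustomerID, OfficerID, OpenDate}.
Each dependency's left side is a superkey — BCNF holds.

BCNF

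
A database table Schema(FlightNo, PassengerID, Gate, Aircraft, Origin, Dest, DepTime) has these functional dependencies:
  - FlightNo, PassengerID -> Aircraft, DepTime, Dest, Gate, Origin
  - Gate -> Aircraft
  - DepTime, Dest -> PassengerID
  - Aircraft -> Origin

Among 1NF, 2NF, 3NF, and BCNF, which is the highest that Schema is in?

2NF

Candidate keys: {DepTime, Dest, FlightNo}, {FlightNo, PassengerID}. Prime attributes: {DepTime, Dest, FlightNo, PassengerID}.
For Gate -> Aircraft we have {Gate}⁺ = {Aircraft, Gate, Origin}; {Gate} is not a superkey, so BCNF fails.
Gate -> Aircraft has non-prime {Aircraft} on the right and a non-superkey on the left, so 3NF fails.
No non-prime attribute depends on a proper subset of any candidate key, so 2NF holds.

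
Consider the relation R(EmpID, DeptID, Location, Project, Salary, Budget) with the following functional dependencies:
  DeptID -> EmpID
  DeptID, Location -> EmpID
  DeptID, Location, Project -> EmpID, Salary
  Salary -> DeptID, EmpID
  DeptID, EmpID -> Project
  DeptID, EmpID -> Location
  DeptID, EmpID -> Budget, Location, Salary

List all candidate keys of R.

{DeptID} is a candidate key since {DeptID}⁺ = {Budget, DeptID, EmpID, Location, Project, Salary} covers every attribute.
{Salary} is a candidate key since {Salary}⁺ = {Budget, DeptID, EmpID, Location, Project, Salary} covers every attribute.
Any other superkey properly contains one of these, so there are no further candidate keys.

{DeptID}, {Salary}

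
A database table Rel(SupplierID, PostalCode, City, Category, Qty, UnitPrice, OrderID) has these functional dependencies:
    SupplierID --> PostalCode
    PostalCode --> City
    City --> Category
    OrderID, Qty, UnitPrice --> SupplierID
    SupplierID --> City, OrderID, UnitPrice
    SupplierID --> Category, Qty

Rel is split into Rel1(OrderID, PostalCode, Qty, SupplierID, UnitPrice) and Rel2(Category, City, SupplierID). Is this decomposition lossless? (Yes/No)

Yes

Common attributes: {SupplierID}; their closure is {Category, City, OrderID, PostalCode, Qty, SupplierID, UnitPrice}.
Since Rel1 ⊆ {Category, City, OrderID, PostalCode, Qty, SupplierID, UnitPrice}, the intersection is a superkey of Rel1; the decomposition is lossless.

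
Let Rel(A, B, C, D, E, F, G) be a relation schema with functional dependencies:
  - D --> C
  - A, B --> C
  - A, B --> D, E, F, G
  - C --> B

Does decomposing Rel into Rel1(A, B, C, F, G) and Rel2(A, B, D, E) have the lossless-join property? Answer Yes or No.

Yes

Common attributes: {A, B}; their closure is {A, B, C, D, E, F, G}.
Rel1 is contained in that closure, so Rel1 ∩ Rel2 --> Rel1 holds and the join is lossless.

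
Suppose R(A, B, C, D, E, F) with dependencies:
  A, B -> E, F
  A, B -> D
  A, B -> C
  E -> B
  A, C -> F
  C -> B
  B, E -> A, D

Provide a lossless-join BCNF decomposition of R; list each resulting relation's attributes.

{A, C, D, E, F}; {B, C}

Candidate keys of the original relation: {A, B}, {A, C}, {E}.
Within {A, B, C, D, E, F}: {C}⁺ ∩ {A, B, C, D, E, F} = {B, C}, not the whole set, so C -> B violates BCNF; decompose into {B, C} and {A, C, D, E, F}.
{B, C} has no BCNF violation.
{A, C, D, E, F} has no BCNF violation.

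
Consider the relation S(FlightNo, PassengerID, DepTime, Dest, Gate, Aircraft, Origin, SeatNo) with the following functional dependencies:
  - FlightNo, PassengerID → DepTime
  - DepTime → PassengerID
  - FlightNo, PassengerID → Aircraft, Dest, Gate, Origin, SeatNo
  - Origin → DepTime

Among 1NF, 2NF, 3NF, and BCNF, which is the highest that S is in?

3NF

Candidate keys: {DepTime, FlightNo}, {FlightNo, Origin}, {FlightNo, PassengerID}. Prime attributes: {DepTime, FlightNo, Origin, PassengerID}.
DepTime → PassengerID breaks BCNF: {DepTime}⁺ = {DepTime, PassengerID}, so {DepTime} is not a superkey.
Its right-hand attributes {PassengerID} are all prime, as are those of every other non-superkey FD — the relation is in 3NF.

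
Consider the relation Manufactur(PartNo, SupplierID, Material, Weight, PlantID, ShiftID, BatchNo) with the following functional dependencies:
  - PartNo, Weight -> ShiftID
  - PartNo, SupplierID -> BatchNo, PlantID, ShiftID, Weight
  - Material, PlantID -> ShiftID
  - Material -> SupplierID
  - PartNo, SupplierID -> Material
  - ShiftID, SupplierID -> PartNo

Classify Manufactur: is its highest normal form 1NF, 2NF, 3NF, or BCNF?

3NF

Candidate keys: {Material, PartNo}, {Material, PlantID}, {Material, ShiftID}, {PartNo, SupplierID}, {ShiftID, SupplierID}. Prime attributes: {Material, PartNo, PlantID, ShiftID, SupplierID}.
PartNo, Weight -> ShiftID: {PartNo, Weight}⁺ = {PartNo, ShiftID, Weight}, which is not all of the attributes, so the left side is not a superkey — BCNF is violated.
Its right-hand attributes {ShiftID} are all prime, as are those of every other non-superkey FD — the relation is in 3NF.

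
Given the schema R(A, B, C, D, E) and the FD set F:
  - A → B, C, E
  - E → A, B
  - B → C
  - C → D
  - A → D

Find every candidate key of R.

{A}, {E}

{A}⁺ = {A, B, C, D, E} — all of the relation — so {A} is a candidate key.
{E}⁺ = {A, B, C, D, E} — all of the relation — so {E} is a candidate key.
No proper subset of any of these is a key, and no other minimal superkey exists.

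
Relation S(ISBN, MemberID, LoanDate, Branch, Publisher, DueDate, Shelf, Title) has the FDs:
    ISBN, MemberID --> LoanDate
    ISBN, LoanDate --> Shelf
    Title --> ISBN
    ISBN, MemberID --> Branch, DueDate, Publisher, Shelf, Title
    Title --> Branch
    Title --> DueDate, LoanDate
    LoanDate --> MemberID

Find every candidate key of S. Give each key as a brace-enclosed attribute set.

{ISBN, LoanDate}, {ISBN, MemberID}, {Title}

{Title}⁺ = {Branch, DueDate, ISBN, LoanDate, MemberID, Publisher, Shelf, Title}, which is every attribute, so {Title} is a candidate key.
{ISBN, LoanDate}⁺ = {Branch, DueDate, ISBN, LoanDate, MemberID, Publisher, Shelf, Title}, which is every attribute, so {ISBN, LoanDate} is a candidate key.
{ISBN, MemberID}⁺ = {Branch, DueDate, ISBN, LoanDate, MemberID, Publisher, Shelf, Title}, which is every attribute, so {ISBN, MemberID} is a candidate key.
No proper subset of any of these is a key, and no other minimal superkey exists.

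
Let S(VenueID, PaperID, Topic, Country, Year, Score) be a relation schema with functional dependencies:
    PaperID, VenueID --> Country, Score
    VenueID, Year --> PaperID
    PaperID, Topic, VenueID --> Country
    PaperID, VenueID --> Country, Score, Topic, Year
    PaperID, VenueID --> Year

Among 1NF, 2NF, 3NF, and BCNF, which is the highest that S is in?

BCNF

Candidate keys: {PaperID, VenueID}, {VenueID, Year}. Prime attributes: {PaperID, VenueID, Year}.
Each dependency's left side is a superkey — BCNF holds.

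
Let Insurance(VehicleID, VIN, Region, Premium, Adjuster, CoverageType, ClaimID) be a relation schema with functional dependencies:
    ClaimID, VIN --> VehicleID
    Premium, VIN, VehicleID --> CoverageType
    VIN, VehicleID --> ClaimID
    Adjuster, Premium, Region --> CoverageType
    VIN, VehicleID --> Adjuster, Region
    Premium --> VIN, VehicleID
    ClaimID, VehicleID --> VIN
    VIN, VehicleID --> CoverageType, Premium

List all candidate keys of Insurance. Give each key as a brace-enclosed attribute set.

{ClaimID, VIN}, {ClaimID, VehicleID}, {Premium}, {VIN, VehicleID}

{Premium} is a candidate key since {Premium}⁺ = {Adjuster, ClaimID, CoverageType, Premium, Region, VIN, VehicleID} covers every attribute.
{ClaimID, VIN} is a candidate key since {ClaimID, VIN}⁺ = {Adjuster, ClaimID, CoverageType, Premium, Region, VIN, VehicleID} covers every attribute.
{ClaimID, VehicleID} is a candidate key since {ClaimID, VehicleID}⁺ = {Adjuster, ClaimID, CoverageType, Premium, Region, VIN, VehicleID} covers every attribute.
{VIN, VehicleID} is a candidate key since {VIN, VehicleID}⁺ = {Adjuster, ClaimID, CoverageType, Premium, Region, VIN, VehicleID} covers every attribute.
These are minimal and exhaustive — every other superkey contains one of them.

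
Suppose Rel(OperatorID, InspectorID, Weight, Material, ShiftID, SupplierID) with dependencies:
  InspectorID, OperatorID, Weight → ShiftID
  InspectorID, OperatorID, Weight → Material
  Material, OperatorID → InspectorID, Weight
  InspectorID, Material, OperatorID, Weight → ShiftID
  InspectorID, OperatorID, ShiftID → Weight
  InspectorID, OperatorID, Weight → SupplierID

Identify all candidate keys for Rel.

Attributes never on any right-hand side: {OperatorID} — every candidate key must contain it.
{Material, OperatorID}⁺ = {InspectorID, Material, OperatorID, ShiftID, SupplierID, Weight}, which is every attribute, so {Material, OperatorID} is a candidate key.
{InspectorID, OperatorID, ShiftID}⁺ = {InspectorID, Material, OperatorID, ShiftID, SupplierID, Weight}, which is every attribute, so {InspectorID, OperatorID, ShiftID} is a candidate key.
{InspectorID, OperatorID, Weight}⁺ = {InspectorID, Material, OperatorID, ShiftID, SupplierID, Weight}, which is every attribute, so {InspectorID, OperatorID, Weight} is a candidate key.
These are minimal and exhaustive — every other superkey contains one of them.

{InspectorID, OperatorID, ShiftID}, {InspectorID, OperatorID, Weight}, {Material, OperatorID}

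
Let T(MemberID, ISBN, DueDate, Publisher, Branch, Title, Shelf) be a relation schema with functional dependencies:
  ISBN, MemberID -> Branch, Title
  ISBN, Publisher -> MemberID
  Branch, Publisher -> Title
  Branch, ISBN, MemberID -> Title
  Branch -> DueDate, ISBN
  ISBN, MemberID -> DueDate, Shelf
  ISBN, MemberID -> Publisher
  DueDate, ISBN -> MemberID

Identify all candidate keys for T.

{Branch}⁺ = {Branch, DueDate, ISBN, MemberID, Publisher, Shelf, Title}, which is every attribute, so {Branch} is a candidate key.
{DueDate, ISBN}⁺ = {Branch, DueDate, ISBN, MemberID, Publisher, Shelf, Title}, which is every attribute, so {DueDate, ISBN} is a candidate key.
{ISBN, MemberID}⁺ = {Branch, DueDate, ISBN, MemberID, Publisher, Shelf, Title}, which is every attribute, so {ISBN, MemberID} is a candidate key.
{ISBN, Publisher}⁺ = {Branch, DueDate, ISBN, MemberID, Publisher, Shelf, Title}, which is every attribute, so {ISBN, Publisher} is a candidate key.
These are minimal and exhaustive — every other superkey contains one of them.

{Branch}, {DueDate, ISBN}, {ISBN, MemberID}, {ISBN, Publisher}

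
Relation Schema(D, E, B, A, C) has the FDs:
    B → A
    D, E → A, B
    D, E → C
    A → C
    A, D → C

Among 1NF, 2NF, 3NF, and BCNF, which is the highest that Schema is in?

Candidate key: {D, E}. Prime attributes: {D, E}.
B → A: {B}⁺ = {A, B, C}, which is not all of the attributes, so the left side is not a superkey — BCNF is violated.
Because {A} is non-prime and the left side of B → A is not a superkey, the relation is not in 3NF.
No proper subset of a key has a non-prime attribute in its closure, so there is no partial dependency; 2NF holds.

2NF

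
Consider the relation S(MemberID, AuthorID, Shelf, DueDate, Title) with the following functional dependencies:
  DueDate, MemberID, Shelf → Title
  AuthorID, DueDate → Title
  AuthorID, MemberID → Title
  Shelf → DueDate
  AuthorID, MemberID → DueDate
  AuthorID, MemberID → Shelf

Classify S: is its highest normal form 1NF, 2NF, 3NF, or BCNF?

Candidate key: {AuthorID, MemberID}. Prime attributes: {AuthorID, MemberID}.
For DueDate, MemberID, Shelf → Title we have {DueDate, MemberID, Shelf}⁺ = {DueDate, MemberID, Shelf, Title}; {DueDate, MemberID, Shelf} is not a superkey, so BCNF fails.
Because {Title} is non-prime and the left side of DueDate, MemberID, Shelf → Title is not a superkey, the relation is not in 3NF.
Checking every proper subset of each key, none determines a non-prime attribute — 2NF is satisfied.

2NF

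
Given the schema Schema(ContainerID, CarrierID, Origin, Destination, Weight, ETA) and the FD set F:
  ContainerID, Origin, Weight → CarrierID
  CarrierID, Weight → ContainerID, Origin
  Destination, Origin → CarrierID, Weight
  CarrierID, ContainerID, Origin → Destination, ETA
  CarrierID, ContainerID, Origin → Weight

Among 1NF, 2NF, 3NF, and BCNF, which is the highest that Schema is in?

BCNF

Candidate keys: {CarrierID, ContainerID, Origin}, {CarrierID, Weight}, {ContainerID, Origin, Weight}, {Destination, Origin}. Prime attributes: {CarrierID, ContainerID, Destination, Origin, Weight}.
Each dependency's left side is a superkey — BCNF holds.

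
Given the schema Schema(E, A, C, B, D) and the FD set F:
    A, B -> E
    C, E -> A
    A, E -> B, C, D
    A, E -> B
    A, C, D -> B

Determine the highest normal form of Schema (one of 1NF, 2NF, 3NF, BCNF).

BCNF

Candidate keys: {A, B}, {A, C, D}, {A, E}, {C, E}. Prime attributes: {A, B, C, D, E}.
Each dependency's left side is a superkey — BCNF holds.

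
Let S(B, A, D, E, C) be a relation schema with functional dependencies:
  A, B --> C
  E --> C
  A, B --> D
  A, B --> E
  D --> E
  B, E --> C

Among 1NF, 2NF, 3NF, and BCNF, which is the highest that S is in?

Candidate key: {A, B}. Prime attributes: {A, B}.
E --> C breaks BCNF: {E}⁺ = {C, E}, so {E} is not a superkey.
Because {C} is non-prime and the left side of E --> C is not a superkey, the relation is not in 3NF.
Checking every proper subset of each key, none determines a non-prime attribute — 2NF is satisfied.

2NF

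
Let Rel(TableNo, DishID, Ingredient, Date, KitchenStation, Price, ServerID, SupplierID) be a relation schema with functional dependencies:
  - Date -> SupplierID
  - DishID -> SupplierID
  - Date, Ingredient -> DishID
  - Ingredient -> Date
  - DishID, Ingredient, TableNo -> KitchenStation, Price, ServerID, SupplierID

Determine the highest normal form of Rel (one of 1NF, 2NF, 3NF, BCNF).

Candidate key: {Ingredient, TableNo}. Prime attributes: {Ingredient, TableNo}.
Date -> SupplierID breaks BCNF: {Date}⁺ = {Date, SupplierID}, so {Date} is not a superkey.
Because {SupplierID} is non-prime and the left side of Date -> SupplierID is not a superkey, the relation is not in 3NF.
Since {Ingredient} ⊂ {Ingredient, TableNo} and {Ingredient}⁺ ⊇ {Date, DishID, SupplierID} with {Date, DishID, SupplierID} non-prime, there is a partial dependency; 2NF fails.

1NF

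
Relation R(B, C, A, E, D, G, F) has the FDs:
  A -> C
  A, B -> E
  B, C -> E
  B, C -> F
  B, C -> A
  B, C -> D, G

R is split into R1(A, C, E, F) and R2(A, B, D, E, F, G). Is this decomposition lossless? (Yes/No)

R1 ∩ R2 = {A, E, F}; its closure under F is {A, C, E, F}.
This includes all of R1, so the common attributes are a superkey of R1 — the join is lossless.

Yes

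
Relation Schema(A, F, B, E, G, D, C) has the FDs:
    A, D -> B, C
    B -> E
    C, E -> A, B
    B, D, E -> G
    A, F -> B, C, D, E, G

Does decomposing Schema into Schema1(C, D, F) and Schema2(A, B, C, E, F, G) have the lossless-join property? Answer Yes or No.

The shared attributes are {C, F} and {C, F}⁺ = {C, F}.
Neither Schema1 nor Schema2 is contained in that closure, so the decomposition is lossy.

No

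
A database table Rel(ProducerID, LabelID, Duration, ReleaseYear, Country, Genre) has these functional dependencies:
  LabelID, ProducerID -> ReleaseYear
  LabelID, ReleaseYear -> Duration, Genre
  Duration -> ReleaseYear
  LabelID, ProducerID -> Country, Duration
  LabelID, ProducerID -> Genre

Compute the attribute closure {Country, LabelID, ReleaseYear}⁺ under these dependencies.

{Country, Duration, Genre, LabelID, ReleaseYear}

Start with {Country, LabelID, ReleaseYear}.
LabelID, ReleaseYear -> Duration, Genre applies; add {Duration, Genre} → now {Country, Duration, Genre, LabelID, ReleaseYear}.
No further FD applies.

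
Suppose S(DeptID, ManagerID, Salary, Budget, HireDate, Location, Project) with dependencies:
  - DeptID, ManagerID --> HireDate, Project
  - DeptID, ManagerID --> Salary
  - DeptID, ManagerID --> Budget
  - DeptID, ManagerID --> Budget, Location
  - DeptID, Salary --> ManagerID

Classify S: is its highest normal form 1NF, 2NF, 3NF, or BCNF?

BCNF

Candidate keys: {DeptID, ManagerID}, {DeptID, Salary}. Prime attributes: {DeptID, ManagerID, Salary}.
The left-hand side of every FD is a superkey, so BCNF is satisfied.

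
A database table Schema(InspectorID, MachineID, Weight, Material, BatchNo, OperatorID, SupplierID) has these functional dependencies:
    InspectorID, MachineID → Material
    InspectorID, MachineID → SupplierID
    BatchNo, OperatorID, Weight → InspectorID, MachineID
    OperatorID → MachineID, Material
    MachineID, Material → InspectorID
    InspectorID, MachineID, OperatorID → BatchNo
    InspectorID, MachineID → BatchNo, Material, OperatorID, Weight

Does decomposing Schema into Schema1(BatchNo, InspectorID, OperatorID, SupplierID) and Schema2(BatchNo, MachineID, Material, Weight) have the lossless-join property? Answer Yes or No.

No

The shared attributes are {BatchNo} and {BatchNo}⁺ = {BatchNo}.
Schema1 ⊄ {BatchNo} and Schema2 ⊄ {BatchNo}, so the split is lossy.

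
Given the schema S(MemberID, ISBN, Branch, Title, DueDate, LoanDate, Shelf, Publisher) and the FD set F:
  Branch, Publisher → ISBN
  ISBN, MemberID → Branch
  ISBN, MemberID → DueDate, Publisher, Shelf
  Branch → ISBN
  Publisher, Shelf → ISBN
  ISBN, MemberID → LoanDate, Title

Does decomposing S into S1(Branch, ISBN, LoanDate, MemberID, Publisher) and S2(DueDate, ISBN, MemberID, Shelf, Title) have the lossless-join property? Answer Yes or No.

The shared attributes are {ISBN, MemberID} and {ISBN, MemberID}⁺ = {Branch, DueDate, ISBN, LoanDate, MemberID, Publisher, Shelf, Title}.
This includes all of S1, so the common attributes are a superkey of S1 — the join is lossless.

Yes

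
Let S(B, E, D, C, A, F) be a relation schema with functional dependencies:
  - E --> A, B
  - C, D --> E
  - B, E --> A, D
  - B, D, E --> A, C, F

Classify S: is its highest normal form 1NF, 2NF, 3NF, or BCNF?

BCNF

Candidate keys: {C, D}, {E}. Prime attributes: {C, D, E}.
The left-hand side of every FD is a superkey, so BCNF is satisfied.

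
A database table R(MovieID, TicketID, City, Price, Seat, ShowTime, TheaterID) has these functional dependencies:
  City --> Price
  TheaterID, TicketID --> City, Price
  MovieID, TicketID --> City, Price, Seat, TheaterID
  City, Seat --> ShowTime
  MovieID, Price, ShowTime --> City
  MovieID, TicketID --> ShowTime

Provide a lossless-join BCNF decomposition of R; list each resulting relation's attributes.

Candidate key of the original relation: {MovieID, TicketID}.
{City, MovieID, Price, Seat, ShowTime, TheaterID, TicketID}: {City} determines {City, Price} here but is not a superkey — split on City --> Price, giving {City, Price} and {City, MovieID, Seat, ShowTime, TheaterID, TicketID}.
{City, Price}: every determinant is a superkey — BCNF.
{City, MovieID, Seat, ShowTime, TheaterID, TicketID}: {TheaterID, TicketID} determines {City, TheaterID, TicketID} here but is not a superkey — split on TheaterID, TicketID --> City, giving {City, TheaterID, TicketID} and {MovieID, Seat, ShowTime, TheaterID, TicketID}.
{City, TheaterID, TicketID}: every determinant is a superkey — BCNF.
{MovieID, Seat, ShowTime, TheaterID, TicketID}: {Seat, TheaterID, TicketID} determines {Seat, ShowTime, TheaterID, TicketID} here but is not a superkey — split on Seat, TheaterID, TicketID --> ShowTime, giving {Seat, ShowTime, TheaterID, TicketID} and {MovieID, Seat, TheaterID, TicketID}.
{Seat, ShowTime, TheaterID, TicketID}: every determinant is a superkey — BCNF.
{MovieID, Seat, TheaterID, TicketID}: every determinant is a superkey — BCNF.

{City, Price}; {City, TheaterID, TicketID}; {MovieID, Seat, TheaterID, TicketID}; {Seat, ShowTime, TheaterID, TicketID}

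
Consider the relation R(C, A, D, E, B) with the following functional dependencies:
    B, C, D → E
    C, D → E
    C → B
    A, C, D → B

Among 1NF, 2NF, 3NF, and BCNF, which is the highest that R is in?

1NF

Candidate key: {A, C, D}. Prime attributes: {A, C, D}.
B, C, D → E breaks BCNF: {B, C, D}⁺ = {B, C, D, E}, so {B, C, D} is not a superkey.
Because {E} is non-prime and the left side of B, C, D → E is not a superkey, the relation is not in 3NF.
The proper key subset {C} of {A, C, D} determines non-prime {B}, so the relation is not even in 2NF.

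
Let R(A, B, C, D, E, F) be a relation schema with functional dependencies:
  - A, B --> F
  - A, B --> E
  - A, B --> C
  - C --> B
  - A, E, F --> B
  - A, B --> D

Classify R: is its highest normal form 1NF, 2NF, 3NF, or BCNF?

3NF

Candidate keys: {A, B}, {A, C}, {A, E, F}. Prime attributes: {A, B, C, E, F}.
For C --> B we have {C}⁺ = {B, C}; {C} is not a superkey, so BCNF fails.
Since {B} ⊆ prime attributes and every other non-superkey FD also has a prime right side, the schema is in 3NF.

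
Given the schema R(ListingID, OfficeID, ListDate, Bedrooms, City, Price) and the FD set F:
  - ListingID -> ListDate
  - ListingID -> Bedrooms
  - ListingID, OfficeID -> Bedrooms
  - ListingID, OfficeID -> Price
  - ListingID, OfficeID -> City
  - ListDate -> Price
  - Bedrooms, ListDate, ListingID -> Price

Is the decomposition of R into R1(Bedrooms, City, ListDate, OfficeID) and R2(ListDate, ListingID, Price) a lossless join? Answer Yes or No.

No

Common attributes: {ListDate}; their closure is {ListDate, Price}.
The closure covers neither R1 nor R2 entirely; the join is not lossless.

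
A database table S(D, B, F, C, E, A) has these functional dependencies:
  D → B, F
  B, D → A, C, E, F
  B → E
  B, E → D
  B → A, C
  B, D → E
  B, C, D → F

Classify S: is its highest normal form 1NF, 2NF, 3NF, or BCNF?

BCNF

Candidate keys: {B}, {D}. Prime attributes: {B, D}.
Each dependency's left side is a superkey — BCNF holds.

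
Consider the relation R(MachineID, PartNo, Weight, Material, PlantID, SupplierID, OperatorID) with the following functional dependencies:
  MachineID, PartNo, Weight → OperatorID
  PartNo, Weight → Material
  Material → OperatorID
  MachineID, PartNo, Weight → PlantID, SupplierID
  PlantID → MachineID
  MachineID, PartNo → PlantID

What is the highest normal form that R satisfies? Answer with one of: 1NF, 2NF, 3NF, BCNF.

1NF

Candidate keys: {MachineID, PartNo, Weight}, {PartNo, PlantID, Weight}. Prime attributes: {MachineID, PartNo, PlantID, Weight}.
PartNo, Weight → Material: {PartNo, Weight}⁺ = {Material, OperatorID, PartNo, Weight}, which is not all of the attributes, so the left side is not a superkey — BCNF is violated.
Because {Material} is non-prime and the left side of PartNo, Weight → Material is not a superkey, the relation is not in 3NF.
Since {PartNo, Weight} ⊂ {MachineID, PartNo, Weight} and {PartNo, Weight}⁺ ⊇ {Material, OperatorID} with {Material, OperatorID} non-prime, there is a partial dependency; 2NF fails.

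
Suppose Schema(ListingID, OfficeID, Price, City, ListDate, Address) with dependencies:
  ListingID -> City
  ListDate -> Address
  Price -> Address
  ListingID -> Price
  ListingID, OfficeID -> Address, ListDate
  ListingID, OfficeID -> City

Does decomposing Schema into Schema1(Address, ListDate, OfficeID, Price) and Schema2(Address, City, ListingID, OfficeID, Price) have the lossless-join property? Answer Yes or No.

Schema1 ∩ Schema2 = {Address, OfficeID, Price}; its closure under F is {Address, OfficeID, Price}.
The closure covers neither Schema1 nor Schema2 entirely; the join is not lossless.

No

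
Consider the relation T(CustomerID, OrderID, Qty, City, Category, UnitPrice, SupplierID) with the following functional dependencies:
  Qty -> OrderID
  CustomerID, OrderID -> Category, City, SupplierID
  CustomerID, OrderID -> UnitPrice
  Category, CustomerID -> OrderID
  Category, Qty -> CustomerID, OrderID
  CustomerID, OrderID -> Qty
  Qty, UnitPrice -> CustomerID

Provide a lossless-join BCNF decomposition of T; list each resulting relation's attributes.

{Category, City, CustomerID, Qty, SupplierID, UnitPrice}; {OrderID, Qty}

Candidate keys of the original relation: {Category, CustomerID}, {Category, Qty}, {CustomerID, OrderID}, {CustomerID, Qty}, {Qty, UnitPrice}.
In {Category, City, CustomerID, OrderID, Qty, SupplierID, UnitPrice}, {Qty} is not a superkey ({Qty}⁺ restricted to this set is {OrderID, Qty}), so split on Qty -> OrderID into {OrderID, Qty} and {Category, City, CustomerID, Qty, SupplierID, UnitPrice}.
{OrderID, Qty} has no BCNF violation.
{Category, City, CustomerID, Qty, SupplierID, UnitPrice} has no BCNF violation.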